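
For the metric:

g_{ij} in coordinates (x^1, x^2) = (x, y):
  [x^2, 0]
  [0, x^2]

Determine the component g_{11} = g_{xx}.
With x^1 = x, x^2 = y, g_{11} = g_{xx} is the row-1, column-1 entry of the matrix.
g_{11} = x^2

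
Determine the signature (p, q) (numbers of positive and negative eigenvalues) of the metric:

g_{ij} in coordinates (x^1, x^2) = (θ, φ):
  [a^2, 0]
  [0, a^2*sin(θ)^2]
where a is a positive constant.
The metric is diagonal, so its eigenvalues are the diagonal entries: a^2, a^2*sin(θ)^2 (at a generic point, where coordinate-dependent entries are positive).
2 positive, 0 negative.
(2, 0) - Riemannian (positive definite)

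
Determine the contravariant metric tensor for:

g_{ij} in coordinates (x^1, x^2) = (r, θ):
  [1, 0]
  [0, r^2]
The metric is diagonal, so g^{ij} is diagonal with entries 1/g_{ii}: diag(1, 1/(r^2)).
g^{ij}:
  [1, 0]
  [0, 1/r^2]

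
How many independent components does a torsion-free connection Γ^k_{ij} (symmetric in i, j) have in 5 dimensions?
Γ^k_{ij} has n choices for the upper index and n(n+1)/2 independent symmetric lower index pairs.
Total = 5 × 5×6/2 = 5 × 15 = 75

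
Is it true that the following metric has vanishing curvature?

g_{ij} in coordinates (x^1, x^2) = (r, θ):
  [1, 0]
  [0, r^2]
Non-zero Christoffel symbols:
Γ^r_{θ θ} = -r
Γ^θ_{r θ} = 1/r
Ricci tensor: R_{rr} = 0, R_{rθ} = 0, R_{θθ} = 0
All R_{ij} vanish; in 2 dimensions the Riemann tensor is fully determined by the Ricci tensor, so R^i_{jkl} = 0: the metric is flat (curvilinear coordinates on flat space).
Yes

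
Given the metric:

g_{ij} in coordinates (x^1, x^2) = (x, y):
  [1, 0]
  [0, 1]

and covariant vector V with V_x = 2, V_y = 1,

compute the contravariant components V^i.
Inverse metric (diagonal): g^{xx} = 1, g^{yy} = 1
V^i = g^{ij} V_j:
V^x = (1)(2) + (0)(1) = 2
V^y = (0)(2) + (1)(1) = 1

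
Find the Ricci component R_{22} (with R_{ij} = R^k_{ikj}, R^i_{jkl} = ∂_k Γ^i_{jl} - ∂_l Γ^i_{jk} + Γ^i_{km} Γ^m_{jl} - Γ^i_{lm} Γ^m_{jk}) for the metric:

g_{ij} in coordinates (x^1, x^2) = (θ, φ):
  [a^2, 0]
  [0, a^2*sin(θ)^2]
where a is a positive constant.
Non-zero Christoffel symbols (Γ^k_{ij} = Γ^k_{ji}):
Γ^θ_{φ φ} = -sin(2*θ)/2
Γ^φ_{θ φ} = 1/tan(θ)
R^θ_{φ θ φ} = ∂_θ Γ^θ_{φ φ} - ∂_φ Γ^θ_{φ θ} + Γ^θ_{θ m} Γ^m_{φ φ} - Γ^θ_{φ m} Γ^m_{φ θ}
  = (-cos(2*θ)) - (0) + (0) - (-cos(θ)^2) = sin(θ)^2
R^φ_{φ φ φ} = 0 (a repeated index in an antisymmetric pair)
R_{φφ} = R^θ_{φ θ φ} + R^φ_{φ φ φ} = (sin(θ)^2) + (0) = sin(θ)^2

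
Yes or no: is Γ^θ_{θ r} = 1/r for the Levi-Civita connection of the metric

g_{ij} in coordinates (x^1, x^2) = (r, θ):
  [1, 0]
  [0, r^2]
Γ^θ_{θ r} = (1/2) g^{θθ} (∂_θ g_{θr} + ∂_r g_{θθ} - ∂_θ g_{θr}) = (1/2)(1/r^2)((0) + (2*r) - (0)) = 1/r
This equals the proposed value 1/r.
Yes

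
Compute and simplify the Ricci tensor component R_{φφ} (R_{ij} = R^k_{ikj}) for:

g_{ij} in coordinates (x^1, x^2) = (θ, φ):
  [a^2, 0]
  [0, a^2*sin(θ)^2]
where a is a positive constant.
Non-zero Christoffel symbols (Γ^k_{ij} = Γ^k_{ji}):
Γ^θ_{φ φ} = -sin(2*θ)/2
Γ^φ_{θ φ} = 1/tan(θ)
R^θ_{φ θ φ} = ∂_θ Γ^θ_{φ φ} - ∂_φ Γ^θ_{φ θ} + Γ^θ_{θ m} Γ^m_{φ φ} - Γ^θ_{φ m} Γ^m_{φ θ}
  = (-cos(2*θ)) - (0) + (0) - (-cos(θ)^2) = sin(θ)^2
R^φ_{φ φ φ} = 0 (a repeated index in an antisymmetric pair)
R_{φφ} = R^θ_{φ θ φ} + R^φ_{φ φ φ} = (sin(θ)^2) + (0) = sin(θ)^2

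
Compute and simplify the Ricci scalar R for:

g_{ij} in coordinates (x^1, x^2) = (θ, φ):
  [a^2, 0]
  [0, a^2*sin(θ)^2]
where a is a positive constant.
Non-zero Christoffel symbols (Γ^k_{ij} = Γ^k_{ji}):
Γ^θ_{φ φ} = -sin(2*θ)/2
Γ^φ_{θ φ} = 1/tan(θ)
Ricci tensor (R_{ij} = R^k_{ikj}): R_{θθ} = 1, R_{θφ} = 0, R_{φφ} = sin(θ)^2
Inverse metric: g^{θθ} = 1/a^2, g^{φφ} = 1/(a^2*sin(θ)^2)
R = g^{ij} R_{ij} = (1/a^2)(1) + (1/(a^2*sin(θ)^2))(sin(θ)^2) = 2/a^2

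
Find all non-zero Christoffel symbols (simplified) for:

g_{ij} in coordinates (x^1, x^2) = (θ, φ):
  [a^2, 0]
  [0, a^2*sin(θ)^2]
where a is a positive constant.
Using Γ^k_{ij} = (1/2) g^{km} (∂_i g_{mj} + ∂_j g_{mi} - ∂_m g_{ij}); the metric is diagonal, so only the m = k term contributes.
Non-zero symbols (using the symmetry Γ^k_{ij} = Γ^k_{ji}):
Γ^θ_{φ φ} = (1/2) g^{θθ} (∂_φ g_{θφ} + ∂_φ g_{θφ} - ∂_θ g_{φφ}) = (1/2)(1/a^2)((0) + (0) - (a^2*sin(2*θ))) = -sin(2*θ)/2
Γ^φ_{θ φ} = (1/2) g^{φφ} (∂_θ g_{φφ} + ∂_φ g_{φθ} - ∂_φ g_{θφ}) = (1/2)(1/(a^2*sin(θ)^2))((a^2*sin(2*θ)) + (0) - (0)) = 1/tan(θ)
All other Christoffel symbols are zero.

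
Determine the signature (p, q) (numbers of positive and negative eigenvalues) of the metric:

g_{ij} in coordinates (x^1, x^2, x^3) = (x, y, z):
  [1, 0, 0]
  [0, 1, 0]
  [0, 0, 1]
The metric is diagonal, so its eigenvalues are the diagonal entries: 1, 1, 1 (at a generic point, where coordinate-dependent entries are positive).
3 positive, 0 negative.
(3, 0) - Riemannian (positive definite)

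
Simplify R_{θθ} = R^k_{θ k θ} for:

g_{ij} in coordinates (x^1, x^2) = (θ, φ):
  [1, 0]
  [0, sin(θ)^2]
Non-zero Christoffel symbols (Γ^k_{ij} = Γ^k_{ji}):
Γ^θ_{φ φ} = -sin(2*θ)/2
Γ^φ_{θ φ} = 1/tan(θ)
R^θ_{θ θ θ} = 0 (a repeated index in an antisymmetric pair)
R^φ_{θ φ θ} = ∂_φ Γ^φ_{θ θ} - ∂_θ Γ^φ_{θ φ} + Γ^φ_{φ m} Γ^m_{θ θ} - Γ^φ_{θ m} Γ^m_{θ φ}
  = (0) - (-1/sin(θ)^2) + (0) - (1/tan(θ)^2) = 1
R_{θθ} = R^θ_{θ θ θ} + R^φ_{θ φ θ} = (0) + (1) = 1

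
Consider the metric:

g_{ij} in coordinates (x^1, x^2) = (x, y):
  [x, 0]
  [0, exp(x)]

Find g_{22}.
With x^1 = x, x^2 = y, g_{22} = g_{yy} is the row-2, column-2 entry of the matrix.
g_{22} = exp(x)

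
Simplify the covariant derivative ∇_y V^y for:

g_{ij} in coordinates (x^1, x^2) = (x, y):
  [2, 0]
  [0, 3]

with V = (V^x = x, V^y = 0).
All Christoffel symbols are zero.
∇_y V^y = ∂_y V^y + Γ^y_{y j} V^j
  = (0) + (0)(x) + (0)(0)
  = 0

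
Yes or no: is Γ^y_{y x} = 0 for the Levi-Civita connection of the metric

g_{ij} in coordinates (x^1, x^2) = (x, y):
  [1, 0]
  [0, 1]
Γ^y_{y x} = (1/2) g^{yy} (∂_y g_{yx} + ∂_x g_{yy} - ∂_y g_{yx}) = (1/2)(1)((0) + (0) - (0)) = 0
This equals the proposed value 0.
Yes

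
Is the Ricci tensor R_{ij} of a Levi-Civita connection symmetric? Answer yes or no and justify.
R_{ij} = R^k_{ikj}; the pair symmetry R_{kilj} = R_{ljki} gives R_{ij} = R_{ji}.
Yes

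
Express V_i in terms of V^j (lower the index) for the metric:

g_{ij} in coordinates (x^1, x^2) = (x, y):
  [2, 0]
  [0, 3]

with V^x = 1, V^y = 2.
V_i = g_{ij} V^j:
V_x = (2)(1) + (0)(2) = 2
V_y = (0)(1) + (3)(2) = 6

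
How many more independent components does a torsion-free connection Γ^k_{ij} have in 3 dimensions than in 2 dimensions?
Independent components in n dimensions: n × n(n+1)/2 = n^2(n+1)/2.
3D: 3 × 6 = 18
2D: 2 × 3 = 6
Difference = 18 - 6 = 12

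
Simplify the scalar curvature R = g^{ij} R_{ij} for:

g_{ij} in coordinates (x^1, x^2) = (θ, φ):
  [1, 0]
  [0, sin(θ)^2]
Non-zero Christoffel symbols (Γ^k_{ij} = Γ^k_{ji}):
Γ^θ_{φ φ} = -sin(2*θ)/2
Γ^φ_{θ φ} = 1/tan(θ)
Ricci tensor (R_{ij} = R^k_{ikj}): R_{θθ} = 1, R_{θφ} = 0, R_{φφ} = sin(θ)^2
Inverse metric: g^{θθ} = 1, g^{φφ} = 1/sin(θ)^2
R = g^{ij} R_{ij} = (1)(1) + (1/sin(θ)^2)(sin(θ)^2) = 2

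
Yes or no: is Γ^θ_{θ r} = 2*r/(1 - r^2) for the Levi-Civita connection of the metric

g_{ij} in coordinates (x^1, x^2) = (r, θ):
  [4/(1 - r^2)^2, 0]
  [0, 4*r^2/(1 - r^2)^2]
Γ^θ_{θ r} = (1/2) g^{θθ} (∂_θ g_{θr} + ∂_r g_{θθ} - ∂_θ g_{θr}) = (1/2)((1 - r^2)^2/(4*r^2))((0) + (-8*(r^3 + r)/(r^2 - 1)^3) - (0)) = (-r^2 - 1)/(r^3 - r)
This differs from the proposed value 2*r/(1 - r^2).
No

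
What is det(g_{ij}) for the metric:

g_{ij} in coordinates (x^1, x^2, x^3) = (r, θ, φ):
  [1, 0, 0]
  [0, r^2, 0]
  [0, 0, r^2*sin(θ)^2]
Diagonal metric: det(g) = g_{11}·g_{22}·g_{33}
= (1)·(r^2)·(r^2*sin(θ)^2)
det(g) = r^4*sin(θ)^2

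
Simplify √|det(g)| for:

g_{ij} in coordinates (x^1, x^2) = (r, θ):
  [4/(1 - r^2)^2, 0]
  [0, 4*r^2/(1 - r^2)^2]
det(g) = 16*r^2/(1 - r^2)^4
√|det(g)| = 4*r/(r^2 - 1)^2
Volume element: dV = 4*r/(r^2 - 1)^2 dr dθ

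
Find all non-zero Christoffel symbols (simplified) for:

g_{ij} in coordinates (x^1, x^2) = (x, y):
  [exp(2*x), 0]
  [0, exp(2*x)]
Using Γ^k_{ij} = (1/2) g^{km} (∂_i g_{mj} + ∂_j g_{mi} - ∂_m g_{ij}); the metric is diagonal, so only the m = k term contributes.
Non-zero symbols (using the symmetry Γ^k_{ij} = Γ^k_{ji}):
Γ^x_{x x} = (1/2) g^{xx} (∂_x g_{xx} + ∂_x g_{xx} - ∂_x g_{xx}) = (1/2)(exp(-2*x))((2*exp(2*x)) + (2*exp(2*x)) - (2*exp(2*x))) = 1
Γ^x_{y y} = (1/2) g^{xx} (∂_y g_{xy} + ∂_y g_{xy} - ∂_x g_{yy}) = (1/2)(exp(-2*x))((0) + (0) - (2*exp(2*x))) = -1
Γ^y_{x y} = (1/2) g^{yy} (∂_x g_{yy} + ∂_y g_{yx} - ∂_y g_{xy}) = (1/2)(exp(-2*x))((2*exp(2*x)) + (0) - (0)) = 1
All other Christoffel symbols are zero.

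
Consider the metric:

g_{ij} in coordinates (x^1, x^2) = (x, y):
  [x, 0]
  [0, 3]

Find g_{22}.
With x^1 = x, x^2 = y, g_{22} = g_{yy} is the row-2, column-2 entry of the matrix.
g_{22} = 3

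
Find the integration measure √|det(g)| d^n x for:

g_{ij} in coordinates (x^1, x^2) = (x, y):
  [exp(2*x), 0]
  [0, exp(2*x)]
det(g) = exp(4*x)
√|det(g)| = exp(2*x)
Volume element: dV = exp(2*x) dx dy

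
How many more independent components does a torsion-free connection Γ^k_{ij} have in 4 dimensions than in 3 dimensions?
Independent components in n dimensions: n × n(n+1)/2 = n^2(n+1)/2.
4D: 4 × 10 = 40
3D: 3 × 6 = 18
Difference = 40 - 18 = 22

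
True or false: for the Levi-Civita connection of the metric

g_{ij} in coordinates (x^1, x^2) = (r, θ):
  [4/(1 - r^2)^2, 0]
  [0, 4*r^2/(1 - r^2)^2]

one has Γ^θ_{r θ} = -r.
Γ^θ_{r θ} = (1/2) g^{θθ} (∂_r g_{θθ} + ∂_θ g_{θr} - ∂_θ g_{rθ}) = (1/2)((1 - r^2)^2/(4*r^2))((-8*(r^3 + r)/(r^2 - 1)^3) + (0) - (0)) = (-r^2 - 1)/(r^3 - r)
This differs from the proposed value -r.
False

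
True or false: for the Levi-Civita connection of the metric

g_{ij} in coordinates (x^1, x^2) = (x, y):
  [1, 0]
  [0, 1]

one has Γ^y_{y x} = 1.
Γ^y_{y x} = (1/2) g^{yy} (∂_y g_{yx} + ∂_x g_{yy} - ∂_y g_{yx}) = (1/2)(1)((0) + (0) - (0)) = 0
This differs from the proposed value 1.
False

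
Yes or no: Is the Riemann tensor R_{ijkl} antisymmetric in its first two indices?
R_{ijkl} = -R_{jikl} (follows from metric compatibility).
Yes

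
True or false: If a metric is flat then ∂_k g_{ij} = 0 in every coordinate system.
Flatness means R^i_{jkl} = 0; the components can still vary, e.g. the flat plane in polar coordinates has g_{θθ} = r^2.
False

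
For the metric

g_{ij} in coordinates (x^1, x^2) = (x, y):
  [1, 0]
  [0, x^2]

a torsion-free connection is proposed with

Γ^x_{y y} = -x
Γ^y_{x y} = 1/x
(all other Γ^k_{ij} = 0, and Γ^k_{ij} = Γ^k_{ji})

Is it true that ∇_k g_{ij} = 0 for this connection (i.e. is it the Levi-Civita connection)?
Using ∇_k g_{ij} = ∂_k g_{ij} - Γ^m_{ki} g_{mj} - Γ^m_{kj} g_{im}:
e.g. ∇_x g_{yy} = (2*x) - (x) - (x) = 0
Every component ∇_k g_{ij} vanishes: the connection is metric compatible.
Yes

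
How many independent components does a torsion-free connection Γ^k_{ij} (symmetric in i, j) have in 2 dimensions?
Γ^k_{ij} has n choices for the upper index and n(n+1)/2 independent symmetric lower index pairs.
Total = 2 × 2×3/2 = 2 × 3 = 6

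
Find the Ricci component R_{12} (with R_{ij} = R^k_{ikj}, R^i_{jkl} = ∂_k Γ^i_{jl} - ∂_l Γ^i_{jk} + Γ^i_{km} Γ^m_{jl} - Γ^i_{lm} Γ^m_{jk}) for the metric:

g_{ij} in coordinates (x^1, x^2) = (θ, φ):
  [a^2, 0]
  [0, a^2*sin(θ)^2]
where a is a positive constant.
Non-zero Christoffel symbols (Γ^k_{ij} = Γ^k_{ji}):
Γ^θ_{φ φ} = -sin(2*θ)/2
Γ^φ_{θ φ} = 1/tan(θ)
R^θ_{θ θ φ} = 0 (a repeated index in an antisymmetric pair)
R^φ_{θ φ φ} = 0 (a repeated index in an antisymmetric pair)
R_{θφ} = R^θ_{θ θ φ} + R^φ_{θ φ φ} = (0) + (0) = 0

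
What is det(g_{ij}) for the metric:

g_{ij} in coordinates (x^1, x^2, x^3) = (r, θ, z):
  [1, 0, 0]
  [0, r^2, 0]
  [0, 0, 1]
Diagonal metric: det(g) = g_{11}·g_{22}·g_{33}
= (1)·(r^2)·(1)
det(g) = r^2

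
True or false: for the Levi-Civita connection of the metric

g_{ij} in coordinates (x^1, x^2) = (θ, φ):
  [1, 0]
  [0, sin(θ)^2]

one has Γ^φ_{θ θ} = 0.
Γ^φ_{θ θ} = (1/2) g^{φφ} (∂_θ g_{φθ} + ∂_θ g_{φθ} - ∂_φ g_{θθ}) = (1/2)(1/sin(θ)^2)((0) + (0) - (0)) = 0
This equals the proposed value 0.
True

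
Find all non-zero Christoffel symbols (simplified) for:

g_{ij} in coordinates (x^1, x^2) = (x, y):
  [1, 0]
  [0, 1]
Using Γ^k_{ij} = (1/2) g^{km} (∂_i g_{mj} + ∂_j g_{mi} - ∂_m g_{ij}); the metric is diagonal, so only the m = k term contributes.
Every metric component is constant, so all ∂_m g_{ij} = 0 and every Christoffel symbol vanishes.
All Christoffel symbols are zero.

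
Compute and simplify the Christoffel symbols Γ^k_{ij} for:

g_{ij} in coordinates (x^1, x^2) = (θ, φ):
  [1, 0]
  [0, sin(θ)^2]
Using Γ^k_{ij} = (1/2) g^{km} (∂_i g_{mj} + ∂_j g_{mi} - ∂_m g_{ij}); the metric is diagonal, so only the m = k term contributes.
Non-zero symbols (using the symmetry Γ^k_{ij} = Γ^k_{ji}):
Γ^θ_{φ φ} = (1/2) g^{θθ} (∂_φ g_{θφ} + ∂_φ g_{θφ} - ∂_θ g_{φφ}) = (1/2)(1)((0) + (0) - (sin(2*θ))) = -sin(2*θ)/2
Γ^φ_{θ φ} = (1/2) g^{φφ} (∂_θ g_{φφ} + ∂_φ g_{φθ} - ∂_φ g_{θφ}) = (1/2)(1/sin(θ)^2)((sin(2*θ)) + (0) - (0)) = 1/tan(θ)
All other Christoffel symbols are zero.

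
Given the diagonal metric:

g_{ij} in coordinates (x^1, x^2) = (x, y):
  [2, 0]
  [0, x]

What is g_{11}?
With x^1 = x, x^2 = y, g_{11} = g_{xx} is the row-1, column-1 entry of the matrix.
g_{11} = 2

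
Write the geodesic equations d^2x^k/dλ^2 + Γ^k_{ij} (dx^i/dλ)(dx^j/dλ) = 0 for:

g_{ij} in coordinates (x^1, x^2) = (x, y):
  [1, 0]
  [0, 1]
Geodesic equation: d^2x^k/dλ^2 + Γ^k_{ij} (dx^i/dλ)(dx^j/dλ) = 0.
All Christoffel symbols vanish, so the geodesics are straight lines:
d^2x/dλ^2 = 0
d^2y/dλ^2 = 0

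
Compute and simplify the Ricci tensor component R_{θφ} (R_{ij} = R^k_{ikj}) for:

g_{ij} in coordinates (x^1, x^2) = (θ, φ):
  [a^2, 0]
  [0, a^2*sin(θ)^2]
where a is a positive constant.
Non-zero Christoffel symbols (Γ^k_{ij} = Γ^k_{ji}):
Γ^θ_{φ φ} = -sin(2*θ)/2
Γ^φ_{θ φ} = 1/tan(θ)
R^θ_{θ θ φ} = 0 (a repeated index in an antisymmetric pair)
R^φ_{θ φ φ} = 0 (a repeated index in an antisymmetric pair)
R_{θφ} = R^θ_{θ θ φ} + R^φ_{θ φ φ} = (0) + (0) = 0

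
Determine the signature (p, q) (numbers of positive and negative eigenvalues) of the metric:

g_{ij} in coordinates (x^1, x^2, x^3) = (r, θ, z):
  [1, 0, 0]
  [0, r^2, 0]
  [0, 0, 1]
The metric is diagonal, so its eigenvalues are the diagonal entries: 1, r^2, 1 (at a generic point, where coordinate-dependent entries are positive).
3 positive, 0 negative.
(3, 0) - Riemannian (positive definite)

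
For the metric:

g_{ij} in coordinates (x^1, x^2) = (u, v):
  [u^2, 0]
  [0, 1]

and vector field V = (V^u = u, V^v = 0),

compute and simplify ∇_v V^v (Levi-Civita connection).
Non-zero Christoffel symbols:
Γ^u_{u u} = 1/u
∇_v V^v = ∂_v V^v + Γ^v_{v j} V^j
  = (0) + (0)(u) + (0)(0)
  = 0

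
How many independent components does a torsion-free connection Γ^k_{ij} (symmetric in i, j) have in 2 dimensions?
Γ^k_{ij} has n choices for the upper index and n(n+1)/2 independent symmetric lower index pairs.
Total = 2 × 2×3/2 = 2 × 3 = 6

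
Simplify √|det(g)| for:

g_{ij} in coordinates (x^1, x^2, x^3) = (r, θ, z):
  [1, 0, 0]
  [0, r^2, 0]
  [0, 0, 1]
det(g) = r^2
√|det(g)| = r
Volume element: dV = r dr dθ dz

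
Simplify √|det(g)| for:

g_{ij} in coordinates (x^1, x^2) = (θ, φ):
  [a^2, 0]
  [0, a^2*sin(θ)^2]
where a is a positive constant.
det(g) = a^4*sin(θ)^2
√|det(g)| = a^2*sin(θ) (taking 0 < θ < π so that |sin(θ)| = sin(θ))
Volume element: dV = a^2*sin(θ) dθ dφ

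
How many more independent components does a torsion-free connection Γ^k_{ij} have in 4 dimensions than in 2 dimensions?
Independent components in n dimensions: n × n(n+1)/2 = n^2(n+1)/2.
4D: 4 × 10 = 40
2D: 2 × 3 = 6
Difference = 40 - 6 = 34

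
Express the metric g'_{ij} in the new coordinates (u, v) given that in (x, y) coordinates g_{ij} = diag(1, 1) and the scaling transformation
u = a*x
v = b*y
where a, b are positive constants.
Invert the transformation: x = u/a, y = v/b
g'_{ij} = (∂x^k/∂x'^i)(∂x^l/∂x'^j) g_{kl}; with g_{kl} = δ_{kl} this is Σ_k (∂x^k/∂x'^i)(∂x^k/∂x'^j).
Jacobian: ∂x/∂u = 1/a, ∂x/∂v = 0, ∂y/∂u = 0, ∂y/∂v = 1/b
g'_{uu} = (1/a)(1/a) + (0)(0) = 1/a^2
g'_{uv} = (1/a)(0) + (0)(1/b) = 0
g'_{vv} = (0)(0) + (1/b)(1/b) = 1/b^2
g'_{ij} = diag(1/a^2, 1/b^2)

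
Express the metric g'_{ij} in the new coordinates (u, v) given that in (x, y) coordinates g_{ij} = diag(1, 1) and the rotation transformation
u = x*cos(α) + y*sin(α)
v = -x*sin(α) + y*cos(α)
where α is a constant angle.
Invert the transformation: x = u*cos(α) - v*sin(α), y = u*sin(α) + v*cos(α)
g'_{ij} = (∂x^k/∂x'^i)(∂x^l/∂x'^j) g_{kl}; with g_{kl} = δ_{kl} this is Σ_k (∂x^k/∂x'^i)(∂x^k/∂x'^j).
Jacobian: ∂x/∂u = cos(α), ∂x/∂v = -sin(α), ∂y/∂u = sin(α), ∂y/∂v = cos(α)
g'_{uu} = (cos(α))(cos(α)) + (sin(α))(sin(α)) = 1
g'_{uv} = (cos(α))(-sin(α)) + (sin(α))(cos(α)) = 0
g'_{vv} = (-sin(α))(-sin(α)) + (cos(α))(cos(α)) = 1
g'_{ij} = diag(1, 1)
The Euclidean metric is invariant under rotations.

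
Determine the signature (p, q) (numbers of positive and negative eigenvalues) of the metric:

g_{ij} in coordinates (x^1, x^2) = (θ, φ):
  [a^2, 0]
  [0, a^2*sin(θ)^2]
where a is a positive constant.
The metric is diagonal, so its eigenvalues are the diagonal entries: a^2, a^2*sin(θ)^2 (at a generic point, where coordinate-dependent entries are positive).
2 positive, 0 negative.
(2, 0) - Riemannian (positive definite)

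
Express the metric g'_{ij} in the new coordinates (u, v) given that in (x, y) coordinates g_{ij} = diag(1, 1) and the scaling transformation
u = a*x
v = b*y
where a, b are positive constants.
Invert the transformation: x = u/a, y = v/b
g'_{ij} = (∂x^k/∂x'^i)(∂x^l/∂x'^j) g_{kl}; with g_{kl} = δ_{kl} this is Σ_k (∂x^k/∂x'^i)(∂x^k/∂x'^j).
Jacobian: ∂x/∂u = 1/a, ∂x/∂v = 0, ∂y/∂u = 0, ∂y/∂v = 1/b
g'_{uu} = (1/a)(1/a) + (0)(0) = 1/a^2
g'_{uv} = (1/a)(0) + (0)(1/b) = 0
g'_{vv} = (0)(0) + (1/b)(1/b) = 1/b^2
g'_{ij} = diag(1/a^2, 1/b^2)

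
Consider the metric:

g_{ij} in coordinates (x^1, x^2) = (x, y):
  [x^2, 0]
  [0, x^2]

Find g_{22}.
With x^1 = x, x^2 = y, g_{22} = g_{yy} is the row-2, column-2 entry of the matrix.
g_{22} = x^2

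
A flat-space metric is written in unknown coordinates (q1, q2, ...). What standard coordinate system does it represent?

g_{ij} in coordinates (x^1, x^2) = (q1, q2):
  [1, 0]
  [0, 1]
All components are constant and the metric is the identity, i.e. orthonormal rectilinear coordinates.
Cartesian (2D) coordinates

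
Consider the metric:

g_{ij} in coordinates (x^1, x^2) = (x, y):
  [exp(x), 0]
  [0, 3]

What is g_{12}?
With x^1 = x, x^2 = y, g_{12} = g_{xy} is the row-1, column-2 entry of the matrix.
g_{12} = 0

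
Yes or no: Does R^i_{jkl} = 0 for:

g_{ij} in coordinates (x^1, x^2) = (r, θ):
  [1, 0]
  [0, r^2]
Non-zero Christoffel symbols:
Γ^r_{θ θ} = -r
Γ^θ_{r θ} = 1/r
Ricci tensor: R_{rr} = 0, R_{rθ} = 0, R_{θθ} = 0
All R_{ij} vanish; in 2 dimensions the Riemann tensor is fully determined by the Ricci tensor, so R^i_{jkl} = 0: the metric is flat (curvilinear coordinates on flat space).
Yes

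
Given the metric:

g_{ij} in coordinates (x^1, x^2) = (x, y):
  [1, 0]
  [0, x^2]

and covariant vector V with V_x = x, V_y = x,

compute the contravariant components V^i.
Inverse metric (diagonal): g^{xx} = 1, g^{yy} = 1/x^2
V^i = g^{ij} V_j:
V^x = (1)(x) + (0)(x) = x
V^y = (0)(x) + (1/x^2)(x) = 1/x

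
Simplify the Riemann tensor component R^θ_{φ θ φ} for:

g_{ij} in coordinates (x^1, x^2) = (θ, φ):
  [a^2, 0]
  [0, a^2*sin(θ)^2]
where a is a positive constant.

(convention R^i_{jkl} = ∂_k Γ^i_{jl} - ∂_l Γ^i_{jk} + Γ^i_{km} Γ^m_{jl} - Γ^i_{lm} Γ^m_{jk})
Non-zero Christoffel symbols (Γ^k_{ij} = Γ^k_{ji}):
Γ^θ_{φ φ} = -sin(2*θ)/2
Γ^φ_{θ φ} = 1/tan(θ)
R^θ_{φ θ φ} = ∂_θ Γ^θ_{φ φ} - ∂_φ Γ^θ_{φ θ} + Γ^θ_{θ m} Γ^m_{φ φ} - Γ^θ_{φ m} Γ^m_{φ θ}
  = (-cos(2*θ)) - (0) + (0) - (-cos(θ)^2) = sin(θ)^2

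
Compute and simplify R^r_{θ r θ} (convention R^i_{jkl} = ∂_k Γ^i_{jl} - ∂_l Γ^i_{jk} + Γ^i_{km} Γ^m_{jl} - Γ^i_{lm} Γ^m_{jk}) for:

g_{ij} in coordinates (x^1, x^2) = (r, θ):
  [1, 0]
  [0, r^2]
Non-zero Christoffel symbols (Γ^k_{ij} = Γ^k_{ji}):
Γ^r_{θ θ} = -r
Γ^θ_{r θ} = 1/r
R^r_{θ r θ} = ∂_r Γ^r_{θ θ} - ∂_θ Γ^r_{θ r} + Γ^r_{r m} Γ^m_{θ θ} - Γ^r_{θ m} Γ^m_{θ r}
  = (-1) - (0) + (0) - (-1) = 0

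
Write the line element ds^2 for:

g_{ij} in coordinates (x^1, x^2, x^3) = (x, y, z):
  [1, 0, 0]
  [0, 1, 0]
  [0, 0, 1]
ds^2 = g_{ij} dx^i dx^j; only the non-zero components contribute.
ds^2 = dx^2 + dy^2 + dz^2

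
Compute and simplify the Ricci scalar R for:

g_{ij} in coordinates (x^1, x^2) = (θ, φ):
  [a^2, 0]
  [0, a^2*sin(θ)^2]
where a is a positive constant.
Non-zero Christoffel symbols (Γ^k_{ij} = Γ^k_{ji}):
Γ^θ_{φ φ} = -sin(2*θ)/2
Γ^φ_{θ φ} = 1/tan(θ)
Ricci tensor (R_{ij} = R^k_{ikj}): R_{θθ} = 1, R_{θφ} = 0, R_{φφ} = sin(θ)^2
Inverse metric: g^{θθ} = 1/a^2, g^{φφ} = 1/(a^2*sin(θ)^2)
R = g^{ij} R_{ij} = (1/a^2)(1) + (1/(a^2*sin(θ)^2))(sin(θ)^2) = 2/a^2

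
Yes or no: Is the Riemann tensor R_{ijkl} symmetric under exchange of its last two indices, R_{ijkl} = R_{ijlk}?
It is antisymmetric in the last pair: R_{ijkl} = -R_{ijlk}.
No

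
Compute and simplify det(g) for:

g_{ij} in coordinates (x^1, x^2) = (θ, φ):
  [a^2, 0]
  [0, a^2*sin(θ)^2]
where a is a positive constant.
For a 2×2 metric: det(g) = g_{11}·g_{22} - g_{12}·g_{21}
= (a^2)·(a^2*sin(θ)^2) - (0)·(0)
= a^4*sin(θ)^2 - 0
det(g) = a^4*sin(θ)^2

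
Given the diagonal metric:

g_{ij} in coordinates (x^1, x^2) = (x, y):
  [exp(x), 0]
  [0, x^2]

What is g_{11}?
With x^1 = x, x^2 = y, g_{11} = g_{xx} is the row-1, column-1 entry of the matrix.
g_{11} = exp(x)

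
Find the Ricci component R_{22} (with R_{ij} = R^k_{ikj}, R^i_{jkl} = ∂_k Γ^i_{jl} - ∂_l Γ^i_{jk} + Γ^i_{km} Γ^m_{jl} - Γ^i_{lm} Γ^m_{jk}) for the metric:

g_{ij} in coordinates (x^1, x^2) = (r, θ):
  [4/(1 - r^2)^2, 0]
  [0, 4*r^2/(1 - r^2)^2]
Non-zero Christoffel symbols (Γ^k_{ij} = Γ^k_{ji}):
Γ^r_{r r} = 2*r/(1 - r^2)
Γ^r_{θ θ} = (r^3 + r)/(r^2 - 1)
Γ^θ_{r θ} = (-r^2 - 1)/(r^3 - r)
R^r_{θ r θ} = ∂_r Γ^r_{θ θ} - ∂_θ Γ^r_{θ r} + Γ^r_{r m} Γ^m_{θ θ} - Γ^r_{θ m} Γ^m_{θ r}
  = ((r^4 - 4*r^2 - 1)/(r^2 - 1)^2) - (0) + (-2*r^2*(r^2 + 1)/(r^2 - 1)^2) - (-(r^2 + 1)^2/(r^2 - 1)^2) = -4*r^2/(r^2 - 1)^2
R^θ_{θ θ θ} = 0 (a repeated index in an antisymmetric pair)
R_{θθ} = R^r_{θ r θ} + R^θ_{θ θ θ} = (-4*r^2/(r^2 - 1)^2) + (0) = -4*r^2/(r^2 - 1)^2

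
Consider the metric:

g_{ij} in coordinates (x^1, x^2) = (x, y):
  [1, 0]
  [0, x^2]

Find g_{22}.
With x^1 = x, x^2 = y, g_{22} = g_{yy} is the row-2, column-2 entry of the matrix.
g_{22} = x^2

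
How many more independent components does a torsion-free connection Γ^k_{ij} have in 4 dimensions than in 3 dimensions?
Independent components in n dimensions: n × n(n+1)/2 = n^2(n+1)/2.
4D: 4 × 10 = 40
3D: 3 × 6 = 18
Difference = 40 - 18 = 22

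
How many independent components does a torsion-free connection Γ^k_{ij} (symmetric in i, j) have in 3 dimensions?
Γ^k_{ij} has n choices for the upper index and n(n+1)/2 independent symmetric lower index pairs.
Total = 3 × 3×4/2 = 3 × 6 = 18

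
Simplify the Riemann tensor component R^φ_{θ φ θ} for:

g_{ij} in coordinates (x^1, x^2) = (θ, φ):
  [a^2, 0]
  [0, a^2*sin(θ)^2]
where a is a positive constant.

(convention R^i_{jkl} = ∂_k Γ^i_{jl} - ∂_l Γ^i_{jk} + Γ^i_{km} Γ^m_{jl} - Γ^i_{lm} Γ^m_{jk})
Non-zero Christoffel symbols (Γ^k_{ij} = Γ^k_{ji}):
Γ^θ_{φ φ} = -sin(2*θ)/2
Γ^φ_{θ φ} = 1/tan(θ)
R^φ_{θ φ θ} = ∂_φ Γ^φ_{θ θ} - ∂_θ Γ^φ_{θ φ} + Γ^φ_{φ m} Γ^m_{θ θ} - Γ^φ_{θ m} Γ^m_{θ φ}
  = (0) - (-1/sin(θ)^2) + (0) - (1/tan(θ)^2) = 1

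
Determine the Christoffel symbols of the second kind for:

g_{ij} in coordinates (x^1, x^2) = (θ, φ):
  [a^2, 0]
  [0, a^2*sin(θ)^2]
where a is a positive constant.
Using Γ^k_{ij} = (1/2) g^{km} (∂_i g_{mj} + ∂_j g_{mi} - ∂_m g_{ij}); the metric is diagonal, so only the m = k term contributes.
Non-zero symbols (using the symmetry Γ^k_{ij} = Γ^k_{ji}):
Γ^θ_{φ φ} = (1/2) g^{θθ} (∂_φ g_{θφ} + ∂_φ g_{θφ} - ∂_θ g_{φφ}) = (1/2)(1/a^2)((0) + (0) - (a^2*sin(2*θ))) = -sin(2*θ)/2
Γ^φ_{θ φ} = (1/2) g^{φφ} (∂_θ g_{φφ} + ∂_φ g_{φθ} - ∂_φ g_{θφ}) = (1/2)(1/(a^2*sin(θ)^2))((a^2*sin(2*θ)) + (0) - (0)) = 1/tan(θ)
All other Christoffel symbols are zero.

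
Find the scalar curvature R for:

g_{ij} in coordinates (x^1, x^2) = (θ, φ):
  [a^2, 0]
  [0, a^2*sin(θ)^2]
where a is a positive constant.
Non-zero Christoffel symbols (Γ^k_{ij} = Γ^k_{ji}):
Γ^θ_{φ φ} = -sin(2*θ)/2
Γ^φ_{θ φ} = 1/tan(θ)
Ricci tensor (R_{ij} = R^k_{ikj}): R_{θθ} = 1, R_{θφ} = 0, R_{φφ} = sin(θ)^2
Inverse metric: g^{θθ} = 1/a^2, g^{φφ} = 1/(a^2*sin(θ)^2)
R = g^{ij} R_{ij} = (1/a^2)(1) + (1/(a^2*sin(θ)^2))(sin(θ)^2) = 2/a^2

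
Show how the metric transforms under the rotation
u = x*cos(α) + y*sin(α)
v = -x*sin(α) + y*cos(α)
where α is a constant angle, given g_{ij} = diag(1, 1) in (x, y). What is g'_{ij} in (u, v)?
Invert the transformation: x = u*cos(α) - v*sin(α), y = u*sin(α) + v*cos(α)
g'_{ij} = (∂x^k/∂x'^i)(∂x^l/∂x'^j) g_{kl}; with g_{kl} = δ_{kl} this is Σ_k (∂x^k/∂x'^i)(∂x^k/∂x'^j).
Jacobian: ∂x/∂u = cos(α), ∂x/∂v = -sin(α), ∂y/∂u = sin(α), ∂y/∂v = cos(α)
g'_{uu} = (cos(α))(cos(α)) + (sin(α))(sin(α)) = 1
g'_{uv} = (cos(α))(-sin(α)) + (sin(α))(cos(α)) = 0
g'_{vv} = (-sin(α))(-sin(α)) + (cos(α))(cos(α)) = 1
g'_{ij} = diag(1, 1)
The Euclidean metric is invariant under rotations.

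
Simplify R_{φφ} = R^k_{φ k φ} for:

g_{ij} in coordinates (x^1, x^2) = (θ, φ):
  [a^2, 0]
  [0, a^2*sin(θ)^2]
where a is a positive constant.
Non-zero Christoffel symbols (Γ^k_{ij} = Γ^k_{ji}):
Γ^θ_{φ φ} = -sin(2*θ)/2
Γ^φ_{θ φ} = 1/tan(θ)
R^θ_{φ θ φ} = ∂_θ Γ^θ_{φ φ} - ∂_φ Γ^θ_{φ θ} + Γ^θ_{θ m} Γ^m_{φ φ} - Γ^θ_{φ m} Γ^m_{φ θ}
  = (-cos(2*θ)) - (0) + (0) - (-cos(θ)^2) = sin(θ)^2
R^φ_{φ φ φ} = 0 (a repeated index in an antisymmetric pair)
R_{φφ} = R^θ_{φ θ φ} + R^φ_{φ φ φ} = (sin(θ)^2) + (0) = sin(θ)^2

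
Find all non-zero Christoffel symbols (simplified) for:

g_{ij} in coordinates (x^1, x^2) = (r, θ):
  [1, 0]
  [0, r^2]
Using Γ^k_{ij} = (1/2) g^{km} (∂_i g_{mj} + ∂_j g_{mi} - ∂_m g_{ij}); the metric is diagonal, so only the m = k term contributes.
Non-zero symbols (using the symmetry Γ^k_{ij} = Γ^k_{ji}):
Γ^r_{θ θ} = (1/2) g^{rr} (∂_θ g_{rθ} + ∂_θ g_{rθ} - ∂_r g_{θθ}) = (1/2)(1)((0) + (0) - (2*r)) = -r
Γ^θ_{r θ} = (1/2) g^{θθ} (∂_r g_{θθ} + ∂_θ g_{θr} - ∂_θ g_{rθ}) = (1/2)(1/r^2)((2*r) + (0) - (0)) = 1/r
All other Christoffel symbols are zero.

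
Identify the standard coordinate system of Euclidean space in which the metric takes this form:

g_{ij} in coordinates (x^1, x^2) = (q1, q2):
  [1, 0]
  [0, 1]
All components are constant and the metric is the identity, i.e. orthonormal rectilinear coordinates.
Cartesian (2D) coordinates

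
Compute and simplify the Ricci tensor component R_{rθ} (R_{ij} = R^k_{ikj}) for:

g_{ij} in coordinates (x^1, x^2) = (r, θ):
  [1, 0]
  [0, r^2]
Non-zero Christoffel symbols (Γ^k_{ij} = Γ^k_{ji}):
Γ^r_{θ θ} = -r
Γ^θ_{r θ} = 1/r
R^r_{r r θ} = 0 (a repeated index in an antisymmetric pair)
R^θ_{r θ θ} = 0 (a repeated index in an antisymmetric pair)
R_{rθ} = R^r_{r r θ} + R^θ_{r θ θ} = (0) + (0) = 0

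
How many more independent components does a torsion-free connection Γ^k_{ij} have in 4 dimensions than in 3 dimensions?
Independent components in n dimensions: n × n(n+1)/2 = n^2(n+1)/2.
4D: 4 × 10 = 40
3D: 3 × 6 = 18
Difference = 40 - 18 = 22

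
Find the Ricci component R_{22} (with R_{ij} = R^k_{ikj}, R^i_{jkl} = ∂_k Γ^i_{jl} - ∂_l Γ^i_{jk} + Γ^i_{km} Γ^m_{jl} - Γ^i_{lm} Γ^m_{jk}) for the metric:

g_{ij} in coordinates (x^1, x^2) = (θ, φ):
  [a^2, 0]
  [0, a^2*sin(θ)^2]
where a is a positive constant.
Non-zero Christoffel symbols (Γ^k_{ij} = Γ^k_{ji}):
Γ^θ_{φ φ} = -sin(2*θ)/2
Γ^φ_{θ φ} = 1/tan(θ)
R^θ_{φ θ φ} = ∂_θ Γ^θ_{φ φ} - ∂_φ Γ^θ_{φ θ} + Γ^θ_{θ m} Γ^m_{φ φ} - Γ^θ_{φ m} Γ^m_{φ θ}
  = (-cos(2*θ)) - (0) + (0) - (-cos(θ)^2) = sin(θ)^2
R^φ_{φ φ φ} = 0 (a repeated index in an antisymmetric pair)
R_{φφ} = R^θ_{φ θ φ} + R^φ_{φ φ φ} = (sin(θ)^2) + (0) = sin(θ)^2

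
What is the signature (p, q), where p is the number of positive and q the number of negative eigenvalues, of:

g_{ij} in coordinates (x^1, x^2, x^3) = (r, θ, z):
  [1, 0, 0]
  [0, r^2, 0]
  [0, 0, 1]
The metric is diagonal, so its eigenvalues are the diagonal entries: 1, r^2, 1 (at a generic point, where coordinate-dependent entries are positive).
3 positive, 0 negative.
(3, 0) - Riemannian (positive definite)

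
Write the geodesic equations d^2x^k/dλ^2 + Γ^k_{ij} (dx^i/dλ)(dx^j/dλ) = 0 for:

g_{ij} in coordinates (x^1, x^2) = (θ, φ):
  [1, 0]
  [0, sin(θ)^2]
Geodesic equation: d^2x^k/dλ^2 + Γ^k_{ij} (dx^i/dλ)(dx^j/dλ) = 0.
Non-zero Christoffel symbols:
Γ^θ_{φ φ} = -sin(2*θ)/2
Γ^φ_{θ φ} = 1/tan(θ)
Substituting (the symmetric pair Γ^k_{ij}, Γ^k_{ji} combines into a factor 2):
d^2θ/dλ^2 - (sin(2*θ)/2) (dφ/dλ)^2 = 0
d^2φ/dλ^2 + (2/tan(θ)) (dθ/dλ)(dφ/dλ) = 0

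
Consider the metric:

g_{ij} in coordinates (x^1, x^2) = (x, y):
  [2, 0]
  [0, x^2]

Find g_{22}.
With x^1 = x, x^2 = y, g_{22} = g_{yy} is the row-2, column-2 entry of the matrix.
g_{22} = x^2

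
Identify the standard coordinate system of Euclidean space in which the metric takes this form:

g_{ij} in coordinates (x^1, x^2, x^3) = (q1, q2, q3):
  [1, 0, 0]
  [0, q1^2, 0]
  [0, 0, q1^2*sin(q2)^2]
The line element ds^2 = dq1^2 + q1^2 dq2^2 + q1^2 sin(q2)^2 dq3^2 is dr^2 + r^2 dθ^2 + r^2 sin(θ)^2 dφ^2 with q1 = r, q2 = θ, q3 = φ.
spherical coordinates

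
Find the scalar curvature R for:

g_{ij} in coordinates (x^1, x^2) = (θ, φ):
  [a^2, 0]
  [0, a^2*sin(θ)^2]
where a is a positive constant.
Non-zero Christoffel symbols (Γ^k_{ij} = Γ^k_{ji}):
Γ^θ_{φ φ} = -sin(2*θ)/2
Γ^φ_{θ φ} = 1/tan(θ)
Ricci tensor (R_{ij} = R^k_{ikj}): R_{θθ} = 1, R_{θφ} = 0, R_{φφ} = sin(θ)^2
Inverse metric: g^{θθ} = 1/a^2, g^{φφ} = 1/(a^2*sin(θ)^2)
R = g^{ij} R_{ij} = (1/a^2)(1) + (1/(a^2*sin(θ)^2))(sin(θ)^2) = 2/a^2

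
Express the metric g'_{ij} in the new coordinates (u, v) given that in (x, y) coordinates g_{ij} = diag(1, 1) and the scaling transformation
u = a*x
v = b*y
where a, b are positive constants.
Invert the transformation: x = u/a, y = v/b
g'_{ij} = (∂x^k/∂x'^i)(∂x^l/∂x'^j) g_{kl}; with g_{kl} = δ_{kl} this is Σ_k (∂x^k/∂x'^i)(∂x^k/∂x'^j).
Jacobian: ∂x/∂u = 1/a, ∂x/∂v = 0, ∂y/∂u = 0, ∂y/∂v = 1/b
g'_{uu} = (1/a)(1/a) + (0)(0) = 1/a^2
g'_{uv} = (1/a)(0) + (0)(1/b) = 0
g'_{vv} = (0)(0) + (1/b)(1/b) = 1/b^2
g'_{ij} = diag(1/a^2, 1/b^2)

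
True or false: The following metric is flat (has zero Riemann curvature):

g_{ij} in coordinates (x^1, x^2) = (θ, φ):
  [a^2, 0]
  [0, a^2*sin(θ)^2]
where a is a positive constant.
Non-zero Christoffel symbols:
Γ^θ_{φ φ} = -sin(2*θ)/2
Γ^φ_{θ φ} = 1/tan(θ)
Ricci tensor: R_{θθ} = 1, R_{θφ} = 0, R_{φφ} = sin(θ)^2
The Ricci tensor is non-zero, so the Riemann tensor is non-zero: not flat.
False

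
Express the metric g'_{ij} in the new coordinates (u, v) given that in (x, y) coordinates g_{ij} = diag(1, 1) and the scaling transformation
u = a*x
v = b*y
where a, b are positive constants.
Invert the transformation: x = u/a, y = v/b
g'_{ij} = (∂x^k/∂x'^i)(∂x^l/∂x'^j) g_{kl}; with g_{kl} = δ_{kl} this is Σ_k (∂x^k/∂x'^i)(∂x^k/∂x'^j).
Jacobian: ∂x/∂u = 1/a, ∂x/∂v = 0, ∂y/∂u = 0, ∂y/∂v = 1/b
g'_{uu} = (1/a)(1/a) + (0)(0) = 1/a^2
g'_{uv} = (1/a)(0) + (0)(1/b) = 0
g'_{vv} = (0)(0) + (1/b)(1/b) = 1/b^2
g'_{ij} = diag(1/a^2, 1/b^2)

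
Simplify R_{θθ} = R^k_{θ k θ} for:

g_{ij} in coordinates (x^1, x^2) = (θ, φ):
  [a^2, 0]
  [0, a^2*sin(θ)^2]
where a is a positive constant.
Non-zero Christoffel symbols (Γ^k_{ij} = Γ^k_{ji}):
Γ^θ_{φ φ} = -sin(2*θ)/2
Γ^φ_{θ φ} = 1/tan(θ)
R^θ_{θ θ θ} = 0 (a repeated index in an antisymmetric pair)
R^φ_{θ φ θ} = ∂_φ Γ^φ_{θ θ} - ∂_θ Γ^φ_{θ φ} + Γ^φ_{φ m} Γ^m_{θ θ} - Γ^φ_{θ m} Γ^m_{θ φ}
  = (0) - (-1/sin(θ)^2) + (0) - (1/tan(θ)^2) = 1
R_{θθ} = R^θ_{θ θ θ} + R^φ_{θ φ θ} = (0) + (1) = 1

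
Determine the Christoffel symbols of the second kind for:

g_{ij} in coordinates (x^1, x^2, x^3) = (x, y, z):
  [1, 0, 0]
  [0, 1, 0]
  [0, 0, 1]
Using Γ^k_{ij} = (1/2) g^{km} (∂_i g_{mj} + ∂_j g_{mi} - ∂_m g_{ij}); the metric is diagonal, so only the m = k term contributes.
Every metric component is constant, so all ∂_m g_{ij} = 0 and every Christoffel symbol vanishes.
All Christoffel symbols are zero.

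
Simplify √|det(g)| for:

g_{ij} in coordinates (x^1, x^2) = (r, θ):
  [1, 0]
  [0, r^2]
det(g) = r^2
√|det(g)| = r
Volume element: dV = r dr dθ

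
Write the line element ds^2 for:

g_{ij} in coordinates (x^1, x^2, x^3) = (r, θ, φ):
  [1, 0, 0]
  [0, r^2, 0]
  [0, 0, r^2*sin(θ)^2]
ds^2 = g_{ij} dx^i dx^j; only the non-zero components contribute.
ds^2 = dr^2 + r^2 dθ^2 + r^2*sin(θ)^2 dφ^2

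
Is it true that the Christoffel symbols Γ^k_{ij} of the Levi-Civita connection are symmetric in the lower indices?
The Levi-Civita connection is torsion-free, which is exactly Γ^k_{ij} = Γ^k_{ji}.
Yes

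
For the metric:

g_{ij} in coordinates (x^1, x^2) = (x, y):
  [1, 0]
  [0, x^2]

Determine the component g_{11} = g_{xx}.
With x^1 = x, x^2 = y, g_{11} = g_{xx} is the row-1, column-1 entry of the matrix.
g_{11} = 1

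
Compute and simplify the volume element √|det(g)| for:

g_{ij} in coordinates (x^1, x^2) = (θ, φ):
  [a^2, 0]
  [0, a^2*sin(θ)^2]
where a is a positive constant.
det(g) = a^4*sin(θ)^2
√|det(g)| = a^2*sin(θ) (taking 0 < θ < π so that |sin(θ)| = sin(θ))
Volume element: dV = a^2*sin(θ) dθ dφ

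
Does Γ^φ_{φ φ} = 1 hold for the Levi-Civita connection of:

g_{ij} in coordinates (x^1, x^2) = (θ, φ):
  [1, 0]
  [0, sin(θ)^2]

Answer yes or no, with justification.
Γ^φ_{φ φ} = (1/2) g^{φφ} (∂_φ g_{φφ} + ∂_φ g_{φφ} - ∂_φ g_{φφ}) = (1/2)(1/sin(θ)^2)((0) + (0) - (0)) = 0
This differs from the proposed value 1.
No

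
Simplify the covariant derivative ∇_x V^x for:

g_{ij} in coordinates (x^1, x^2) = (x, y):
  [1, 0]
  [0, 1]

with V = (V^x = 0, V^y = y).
All Christoffel symbols are zero.
∇_x V^x = ∂_x V^x + Γ^x_{x j} V^j
  = (0) + (0)(0) + (0)(y)
  = 0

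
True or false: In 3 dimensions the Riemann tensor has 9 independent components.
n^2(n^2-1)/12 = 9·8/12 = 6 independent components for n = 3.
False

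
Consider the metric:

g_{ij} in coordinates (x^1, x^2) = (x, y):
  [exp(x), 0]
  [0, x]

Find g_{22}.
With x^1 = x, x^2 = y, g_{22} = g_{yy} is the row-2, column-2 entry of the matrix.
g_{22} = x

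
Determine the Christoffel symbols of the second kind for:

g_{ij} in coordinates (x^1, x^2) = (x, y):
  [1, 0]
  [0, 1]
Using Γ^k_{ij} = (1/2) g^{km} (∂_i g_{mj} + ∂_j g_{mi} - ∂_m g_{ij}); the metric is diagonal, so only the m = k term contributes.
Every metric component is constant, so all ∂_m g_{ij} = 0 and every Christoffel symbol vanishes.
All Christoffel symbols are zero.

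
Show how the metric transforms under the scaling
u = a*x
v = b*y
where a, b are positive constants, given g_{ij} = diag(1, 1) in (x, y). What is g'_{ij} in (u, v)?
Invert the transformation: x = u/a, y = v/b
g'_{ij} = (∂x^k/∂x'^i)(∂x^l/∂x'^j) g_{kl}; with g_{kl} = δ_{kl} this is Σ_k (∂x^k/∂x'^i)(∂x^k/∂x'^j).
Jacobian: ∂x/∂u = 1/a, ∂x/∂v = 0, ∂y/∂u = 0, ∂y/∂v = 1/b
g'_{uu} = (1/a)(1/a) + (0)(0) = 1/a^2
g'_{uv} = (1/a)(0) + (0)(1/b) = 0
g'_{vv} = (0)(0) + (1/b)(1/b) = 1/b^2
g'_{ij} = diag(1/a^2, 1/b^2)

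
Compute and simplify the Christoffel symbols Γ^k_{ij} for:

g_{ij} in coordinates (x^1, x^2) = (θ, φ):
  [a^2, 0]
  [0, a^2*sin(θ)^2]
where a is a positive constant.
Using Γ^k_{ij} = (1/2) g^{km} (∂_i g_{mj} + ∂_j g_{mi} - ∂_m g_{ij}); the metric is diagonal, so only the m = k term contributes.
Non-zero symbols (using the symmetry Γ^k_{ij} = Γ^k_{ji}):
Γ^θ_{φ φ} = (1/2) g^{θθ} (∂_φ g_{θφ} + ∂_φ g_{θφ} - ∂_θ g_{φφ}) = (1/2)(1/a^2)((0) + (0) - (a^2*sin(2*θ))) = -sin(2*θ)/2
Γ^φ_{θ φ} = (1/2) g^{φφ} (∂_θ g_{φφ} + ∂_φ g_{φθ} - ∂_φ g_{θφ}) = (1/2)(1/(a^2*sin(θ)^2))((a^2*sin(2*θ)) + (0) - (0)) = 1/tan(θ)
All other Christoffel symbols are zero.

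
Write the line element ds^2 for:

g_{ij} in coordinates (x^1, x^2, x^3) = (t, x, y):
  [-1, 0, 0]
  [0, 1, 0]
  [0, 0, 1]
ds^2 = g_{ij} dx^i dx^j; only the non-zero components contribute.
ds^2 = -dt^2 + dx^2 + dy^2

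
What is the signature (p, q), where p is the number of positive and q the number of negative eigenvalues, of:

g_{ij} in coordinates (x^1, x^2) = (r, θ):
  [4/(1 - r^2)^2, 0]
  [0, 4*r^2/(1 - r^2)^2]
The metric is diagonal, so its eigenvalues are the diagonal entries: 4/(1 - r^2)^2, 4*r^2/(1 - r^2)^2 (at a generic point, where coordinate-dependent entries are positive).
2 positive, 0 negative.
(2, 0) - Riemannian (positive definite)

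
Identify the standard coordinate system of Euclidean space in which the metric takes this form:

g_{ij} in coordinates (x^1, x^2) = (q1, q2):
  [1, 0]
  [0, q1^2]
The line element ds^2 = dq1^2 + q1^2 dq2^2 is dr^2 + r^2 dθ^2 with q1 = r, q2 = θ.
polar coordinates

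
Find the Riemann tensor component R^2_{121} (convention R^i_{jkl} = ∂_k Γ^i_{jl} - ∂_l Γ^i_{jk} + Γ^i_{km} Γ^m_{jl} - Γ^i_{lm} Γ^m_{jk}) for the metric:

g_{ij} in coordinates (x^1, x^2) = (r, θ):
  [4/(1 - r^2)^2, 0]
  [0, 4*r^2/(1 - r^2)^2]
Non-zero Christoffel symbols (Γ^k_{ij} = Γ^k_{ji}):
Γ^r_{r r} = 2*r/(1 - r^2)
Γ^r_{θ θ} = (r^3 + r)/(r^2 - 1)
Γ^θ_{r θ} = (-r^2 - 1)/(r^3 - r)
R^θ_{r θ r} = ∂_θ Γ^θ_{r r} - ∂_r Γ^θ_{r θ} + Γ^θ_{θ m} Γ^m_{r r} - Γ^θ_{r m} Γ^m_{r θ}
  = (0) - ((r^4 + 4*r^2 - 1)/(r^3 - r)^2) + (2*(r^2 + 1)/(r^2 - 1)^2) - ((r^2 + 1)^2/(r^3 - r)^2) = -4/(r^2 - 1)^2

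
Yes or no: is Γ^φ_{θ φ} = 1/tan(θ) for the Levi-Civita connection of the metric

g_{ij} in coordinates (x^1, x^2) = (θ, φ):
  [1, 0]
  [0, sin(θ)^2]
Γ^φ_{θ φ} = (1/2) g^{φφ} (∂_θ g_{φφ} + ∂_φ g_{φθ} - ∂_φ g_{θφ}) = (1/2)(1/sin(θ)^2)((sin(2*θ)) + (0) - (0)) = 1/tan(θ)
This equals the proposed value 1/tan(θ).
Yes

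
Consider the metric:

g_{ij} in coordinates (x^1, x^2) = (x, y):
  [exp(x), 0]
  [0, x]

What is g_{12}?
With x^1 = x, x^2 = y, g_{12} = g_{xy} is the row-1, column-2 entry of the matrix.
g_{12} = 0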